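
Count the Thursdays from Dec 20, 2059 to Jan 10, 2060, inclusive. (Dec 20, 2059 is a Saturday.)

3

Dec 20, 2059 is a Saturday; the first Thursday on or after it is Dec 25, 2059 (5 days later).
From Dec 25, 2059 to Jan 10, 2060: 6 + 10 = 16 days (rest of Dec, Jan).
16 ÷ 7 = 2 full weeks with remainder 2, so 2 more Thursdays after the first → 3.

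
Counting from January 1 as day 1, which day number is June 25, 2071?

176

Days in months before June: 31 + 28 + 31 + 30 + 31 = 151.
Plus 25 days into June → day 176.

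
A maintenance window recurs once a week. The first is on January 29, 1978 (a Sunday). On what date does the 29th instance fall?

The 29th occurrence is 28 intervals after the first: 28 × 7 = 196 days after January 29, 1978.
January has 31 days — 2 days to the end of January leaves 194.
February has 28 days (166 left).
March has 31 days (135 left).
April has 30 days (105 left).
May has 31 days (74 left).
June has 30 days (44 left).
July has 31 days (13 left).
13 days into August → August 13, 1978.

August 13, 1978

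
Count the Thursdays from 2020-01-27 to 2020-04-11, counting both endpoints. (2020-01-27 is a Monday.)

2020-01-27 is a Monday; the first Thursday on or after it is 2020-01-30 (3 days later).
From 2020-01-30 to 2020-04-11: 1 + 29 + 31 + 11 = 72 days (rest of January, February, March, April).
72 ÷ 7 = 10 full weeks with remainder 2, so 10 more Thursdays after the first → 11.

11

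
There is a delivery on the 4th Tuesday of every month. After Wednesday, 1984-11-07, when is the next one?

1984-11-27

November 1984 starts on a Thursday; its first Tuesday is the 6th, so the 4th Tuesday is the 27th — 1984-11-27.
1984-11-27 is after 1984-11-07, so that is the next one.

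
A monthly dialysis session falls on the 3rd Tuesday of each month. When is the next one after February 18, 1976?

March 16, 1976

February 1976 starts on a Sunday; its first Tuesday is the 3rd, so the 3rd Tuesday is the 17th — February 17, 1976.
That is not after February 18, 1976, so look at March 1976.
March 1976 starts on a Monday; its first Tuesday is the 2nd, so the 3rd Tuesday is the 16th — March 16, 1976.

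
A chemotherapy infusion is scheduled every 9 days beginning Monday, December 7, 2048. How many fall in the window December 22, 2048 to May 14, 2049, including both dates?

16

Occurrences land 9·i days after December 7, 2048 for i = 0, 1, 2, …
December 22, 2048 is 15 days after the start; 15 ÷ 9 = 1 remainder 6; since the remainder is 6, round up to i = 2. First occurrence in the window: #3 on December 25, 2048 (2×9 = 18 days in).
May 14, 2049 is 158 days after the start; 158 ÷ 9 = 17 remainder 5. Last occurrence in the window: #18 on May 9, 2049.
Occurrences #3 through #18: 16 in total.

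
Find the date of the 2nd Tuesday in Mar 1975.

Mar 11, 1975

The first Tuesday of Mar 1975 is Mar 4.
The 2nd Tuesday is 1 weeks later: 4 + 7 = 11.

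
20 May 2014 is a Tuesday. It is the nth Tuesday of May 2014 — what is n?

3rd

Day 20 falls in week ⌈20/7⌉ of the month.
Days 1–7 hold the 1st Tuesday, 8–14 the 2nd, 15–21 the 3rd, 22–28 the 4th, 29–31 the 5th.
20 is in the range for the 3rd.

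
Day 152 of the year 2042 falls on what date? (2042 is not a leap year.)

Jun 1, 2042

Jan has 31 days (152 − 31 = 121 remain).
Feb has 28 days (121 − 28 = 93 remain).
Mar has 31 days (93 − 31 = 62 remain).
Apr has 30 days (62 − 30 = 32 remain).
May has 31 days (32 − 31 = 1 remain).
1 into Jun → Jun 1.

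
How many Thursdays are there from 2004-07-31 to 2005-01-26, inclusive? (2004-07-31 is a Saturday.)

2004-07-31 is a Saturday; the first Thursday on or after it is 2004-08-05 (5 days later).
From 2004-08-05 to 2005-01-26: 26 + 30 + 31 + 30 + 31 + 26 = 174 days (rest of August, September, October, November, December, January).
174 ÷ 7 = 24 full weeks with remainder 6, so 24 more Thursdays after the first → 25.

25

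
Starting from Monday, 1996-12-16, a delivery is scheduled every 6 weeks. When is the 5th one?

The 5th occurrence is 4 intervals after the first: 4 × 42 = 168 days after 1996-12-16.
December has 31 days — 15 days to the end of December leaves 153.
January has 31 days (122 left).
February has 28 days (94 left).
March has 31 days (63 left).
April has 30 days (33 left).
May has 31 days (2 left).
2 days into June → 1997-06-02.

1997-06-02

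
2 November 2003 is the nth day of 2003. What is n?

306

Days in months before November: 31 + 28 + 31 + 30 + 31 + 30 + 31 + 31 + 30 + 31 = 304.
Plus 2 days into November → day 306.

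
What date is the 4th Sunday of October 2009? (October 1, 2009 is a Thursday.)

October 25, 2009

October 2009 begins on a Thursday, so the first Sunday is October 4 (3 days later).
The 4th Sunday is 3 weeks later: 4 + 21 = 25.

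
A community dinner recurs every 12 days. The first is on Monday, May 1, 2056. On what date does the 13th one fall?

September 22, 2056

The 13th occurrence is 12 intervals after the first: 12 × 12 = 144 days after May 1, 2056.
May has 31 days — 30 days to the end of May leaves 114.
June has 30 days (84 left).
July has 31 days (53 left).
August has 31 days (22 left).
22 days into September → September 22, 2056.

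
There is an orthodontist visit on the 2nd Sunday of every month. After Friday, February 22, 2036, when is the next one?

February 2036 starts on a Friday; its first Sunday is the 3rd, so the 2nd Sunday is the 10th — February 10, 2036.
That is not after February 22, 2036, so look at March 2036.
March 2036 starts on a Saturday; its first Sunday is the 2nd, so the 2nd Sunday is the 9th — March 9, 2036.

March 9, 2036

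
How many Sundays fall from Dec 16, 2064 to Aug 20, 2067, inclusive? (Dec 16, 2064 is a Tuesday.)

Dec 16, 2064 is a Tuesday; the first Sunday on or after it is Dec 21, 2064 (5 days later).
From Dec 21, 2064 to Aug 20, 2067: 10 + 365 + 365 + 232 = 972 days (rest of 2064, 2065, 2066, to Aug 20, 2067 in 2067).
972 ÷ 7 = 138 full weeks with remainder 6, so 138 more Sundays after the first → 139.

139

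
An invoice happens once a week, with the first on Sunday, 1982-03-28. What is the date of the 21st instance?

1982-08-15

The 21st occurrence is 20 intervals after the first: 20 × 7 = 140 days after 1982-03-28.
March has 31 days — 3 days to the end of March leaves 137.
April has 30 days (107 left).
May has 31 days (76 left).
June has 30 days (46 left).
July has 31 days (15 left).
15 days into August → 1982-08-15.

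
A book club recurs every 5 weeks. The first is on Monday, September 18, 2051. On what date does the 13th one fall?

November 11, 2052

The 13th occurrence is 12 intervals after the first: 12 × 35 = 420 days after September 18, 2051.
September has 30 days — 12 days to the end of September leaves 408.
From end of September to end of 2051 is 92 days (316 left).
January has 31 days (285 left).
February has 29 days (256 left).
March has 31 days (225 left).
April has 30 days (195 left).
May has 31 days (164 left).
June has 30 days (134 left).
July has 31 days (103 left).
August has 31 days (72 left).
September has 30 days (42 left).
October has 31 days (11 left).
11 days into November → November 11, 2052.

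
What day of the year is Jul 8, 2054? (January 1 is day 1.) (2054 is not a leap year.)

Days in months before Jul: 31 + 28 + 31 + 30 + 31 + 30 = 181.
Plus 8 days into Jul → day 189.

189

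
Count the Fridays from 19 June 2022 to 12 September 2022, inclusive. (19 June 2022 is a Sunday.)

19 June 2022 is a Sunday; the first Friday on or after it is 24 June 2022 (5 days later).
From 24 June 2022 to 12 September 2022: 6 + 31 + 31 + 12 = 80 days (rest of June, July, August, September).
80 ÷ 7 = 11 full weeks with remainder 3, so 11 more Fridays after the first → 12.

12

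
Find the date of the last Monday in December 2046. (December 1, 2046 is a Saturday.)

2046-12-31

December 2046 begins on a Saturday, so the first Monday is December 3 (2 days later).
December 2046 has 31 days. Adding weeks: 3, 10, 17, 24, 31 — the last one ≤ 31 is the 31st.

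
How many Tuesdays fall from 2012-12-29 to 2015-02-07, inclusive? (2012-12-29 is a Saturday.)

110

2012-12-29 is a Saturday; the first Tuesday on or after it is 2013-01-01 (3 days later).
From 2013-01-01 to 2015-02-07: 364 + 365 + 38 = 767 days (rest of 2013, 2014, to 2015-02-07 in 2015).
767 ÷ 7 = 109 full weeks with remainder 4, so 109 more Tuesdays after the first → 110.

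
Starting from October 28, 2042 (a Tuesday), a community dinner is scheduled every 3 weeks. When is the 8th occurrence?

The 8th occurrence is 7 intervals after the first: 7 × 21 = 147 days after October 28, 2042.
October has 31 days — 3 days to the end of October leaves 144.
November has 30 days (114 left).
December has 31 days (83 left).
January has 31 days (52 left).
February has 28 days (24 left).
24 days into March → March 24, 2043.

March 24, 2043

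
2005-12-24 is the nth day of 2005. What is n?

Days in months before December: 31 + 28 + 31 + 30 + 31 + 30 + 31 + 31 + 30 + 31 + 30 = 334.
Plus 24 days into December → day 358.

358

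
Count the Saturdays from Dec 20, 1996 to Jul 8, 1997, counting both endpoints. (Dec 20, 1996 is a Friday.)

Dec 20, 1996 is a Friday; the first Saturday on or after it is Dec 21, 1996 (1 day later).
From Dec 21, 1996 to Jul 8, 1997: 10 + 31 + 28 + 31 + 30 + 31 + 30 + 8 = 199 days (rest of Dec, Jan, Feb, Mar, Apr, May, Jun, Jul).
199 ÷ 7 = 28 full weeks with remainder 3, so 28 more Saturdays after the first → 29.

29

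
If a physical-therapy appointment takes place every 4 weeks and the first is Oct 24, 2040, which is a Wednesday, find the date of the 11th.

Jul 31, 2041

The 11th occurrence is 10 intervals after the first: 10 × 28 = 280 days after Oct 24, 2040.
Oct has 31 days — 7 days to the end of Oct leaves 273.
Nov has 30 days (243 left).
Dec has 31 days (212 left).
Jan has 31 days (181 left).
Feb has 28 days (153 left).
Mar has 31 days (122 left).
Apr has 30 days (92 left).
May has 31 days (61 left).
Jun has 30 days (31 left).
31 days into Jul → Jul 31, 2041.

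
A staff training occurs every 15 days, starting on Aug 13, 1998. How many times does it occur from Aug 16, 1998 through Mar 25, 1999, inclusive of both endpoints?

14

Occurrences land 15·i days after Aug 13, 1998 for i = 0, 1, 2, …
Aug 16, 1998 is 3 days after the start; 3 ÷ 15 = 0 remainder 3; since the remainder is 3, round up to i = 1. First occurrence in the window: #2 on Aug 28, 1998 (1×15 = 15 days in).
Mar 25, 1999 is 224 days after the start; 224 ÷ 15 = 14 remainder 14. Last occurrence in the window: #15 on Mar 11, 1999.
Occurrences #2 through #15: 14 in total.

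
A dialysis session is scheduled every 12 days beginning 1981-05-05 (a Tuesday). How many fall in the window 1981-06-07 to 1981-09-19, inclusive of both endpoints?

9

Occurrences land 12·i days after 1981-05-05 for i = 0, 1, 2, …
1981-06-07 is 33 days after the start; 33 ÷ 12 = 2 remainder 9; since the remainder is 9, round up to i = 3. First occurrence in the window: #4 on 1981-06-10 (3×12 = 36 days in).
1981-09-19 is 137 days after the start; 137 ÷ 12 = 11 remainder 5. Last occurrence in the window: #12 on 1981-09-14.
Occurrences #4 through #12: 9 in total.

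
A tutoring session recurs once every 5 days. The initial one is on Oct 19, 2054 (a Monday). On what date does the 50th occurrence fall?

Jun 21, 2055

The 50th occurrence is 49 intervals after the first: 49 × 5 = 245 days after Oct 19, 2054.
Oct has 31 days — 12 days to the end of Oct leaves 233.
Nov has 30 days (203 left).
Dec has 31 days (172 left).
Jan has 31 days (141 left).
Feb has 28 days (113 left).
Mar has 31 days (82 left).
Apr has 30 days (52 left).
May has 31 days (21 left).
21 days into Jun → Jun 21, 2055.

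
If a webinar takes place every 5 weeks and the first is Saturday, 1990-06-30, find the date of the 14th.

1991-09-28

The 14th occurrence is 13 intervals after the first: 13 × 35 = 455 days after 1990-06-30.
June has 30 days — 0 days to the end of June leaves 455.
From end of June to end of 1990 is 184 days (271 left).
January has 31 days (240 left).
February has 28 days (212 left).
March has 31 days (181 left).
April has 30 days (151 left).
May has 31 days (120 left).
June has 30 days (90 left).
July has 31 days (59 left).
August has 31 days (28 left).
28 days into September → 1991-09-28.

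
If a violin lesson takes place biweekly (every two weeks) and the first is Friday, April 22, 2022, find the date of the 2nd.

May 6, 2022

The 2nd occurrence is 1 interval after the first: 1 × 14 = 14 days after April 22, 2022.
April has 30 days — 8 days to the end of April leaves 6.
6 days into May → May 6, 2022.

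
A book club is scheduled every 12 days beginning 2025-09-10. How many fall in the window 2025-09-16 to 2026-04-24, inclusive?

Occurrences land 12·i days after 2025-09-10 for i = 0, 1, 2, …
2025-09-16 is 6 days after the start; 6 ÷ 12 = 0 remainder 6; since the remainder is 6, round up to i = 1. First occurrence in the window: #2 on 2025-09-22 (1×12 = 12 days in).
2026-04-24 is 226 days after the start; 226 ÷ 12 = 18 remainder 10. Last occurrence in the window: #19 on 2026-04-14.
Occurrences #2 through #19: 18 in total.

18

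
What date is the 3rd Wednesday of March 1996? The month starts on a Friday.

March 20, 1996

March 1996 begins on a Friday, so the first Wednesday is March 6 (5 days later).
The 3rd Wednesday is 2 weeks later: 6 + 14 = 20.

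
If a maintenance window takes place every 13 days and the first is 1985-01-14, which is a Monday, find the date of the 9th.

1985-04-28

The 9th occurrence is 8 intervals after the first: 8 × 13 = 104 days after 1985-01-14.
January has 31 days — 17 days to the end of January leaves 87.
February has 28 days (59 left).
March has 31 days (28 left).
28 days into April → 1985-04-28.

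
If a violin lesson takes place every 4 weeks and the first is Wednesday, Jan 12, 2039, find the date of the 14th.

Jan 11, 2040

The 14th occurrence is 13 intervals after the first: 13 × 28 = 364 days after Jan 12, 2039.
Jan has 31 days — 19 days to the end of Jan leaves 345.
Feb has 28 days (317 left).
Mar has 31 days (286 left).
Apr has 30 days (256 left).
May has 31 days (225 left).
Jun has 30 days (195 left).
Jul has 31 days (164 left).
Aug has 31 days (133 left).
Sep has 30 days (103 left).
Oct has 31 days (72 left).
Nov has 30 days (42 left).
Dec has 31 days (11 left).
11 days into Jan → Jan 11, 2040.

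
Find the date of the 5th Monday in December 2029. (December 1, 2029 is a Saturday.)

31 December 2029

December 2029 begins on a Saturday, so the first Monday is December 3 (2 days later).
The 5th Monday is 4 weeks later: 3 + 28 = 31.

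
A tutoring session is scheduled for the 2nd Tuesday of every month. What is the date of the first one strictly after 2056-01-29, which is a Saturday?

January 2056 starts on a Saturday; its first Tuesday is the 4th, so the 2nd Tuesday is the 11th — 2056-01-11.
That is not after 2056-01-29, so look at February 2056.
February 2056 starts on a Tuesday; its first Tuesday is the 1st, so the 2nd Tuesday is the 8th — 2056-02-08.

2056-02-08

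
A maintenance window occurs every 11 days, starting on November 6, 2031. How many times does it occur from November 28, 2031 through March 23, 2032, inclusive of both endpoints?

11

Occurrences land 11·i days after November 6, 2031 for i = 0, 1, 2, …
November 28, 2031 is 22 days after the start; 22 ÷ 11 = 2 remainder 0. First occurrence in the window: #3 on November 28, 2031 (2×11 = 22 days in).
March 23, 2032 is 138 days after the start; 138 ÷ 11 = 12 remainder 6. Last occurrence in the window: #13 on March 17, 2032.
Occurrences #3 through #13: 11 in total.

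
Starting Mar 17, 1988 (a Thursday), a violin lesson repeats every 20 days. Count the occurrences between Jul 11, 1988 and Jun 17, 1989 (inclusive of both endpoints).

Occurrences land 20·i days after Mar 17, 1988 for i = 0, 1, 2, …
Jul 11, 1988 is 116 days after the start; 116 ÷ 20 = 5 remainder 16; since the remainder is 16, round up to i = 6. First occurrence in the window: #7 on Jul 15, 1988 (6×20 = 120 days in).
Jun 17, 1989 is 457 days after the start; 457 ÷ 20 = 22 remainder 17. Last occurrence in the window: #23 on May 31, 1989.
Occurrences #7 through #23: 17 in total.

17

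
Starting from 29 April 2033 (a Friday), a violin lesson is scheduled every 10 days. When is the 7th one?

The 7th occurrence is 6 intervals after the first: 6 × 10 = 60 days after 29 April 2033.
April has 30 days — 1 day to the end of April leaves 59.
May has 31 days (28 left).
28 days into June → 28 June 2033.

28 June 2033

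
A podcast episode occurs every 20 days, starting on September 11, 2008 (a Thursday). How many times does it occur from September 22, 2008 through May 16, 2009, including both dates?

12

Occurrences land 20·i days after September 11, 2008 for i = 0, 1, 2, …
September 22, 2008 is 11 days after the start; 11 ÷ 20 = 0 remainder 11; since the remainder is 11, round up to i = 1. First occurrence in the window: #2 on October 1, 2008 (1×20 = 20 days in).
May 16, 2009 is 247 days after the start; 247 ÷ 20 = 12 remainder 7. Last occurrence in the window: #13 on May 9, 2009.
Occurrences #2 through #13: 12 in total.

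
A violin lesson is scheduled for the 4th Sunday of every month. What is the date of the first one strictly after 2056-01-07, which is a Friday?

January 2056 starts on a Saturday; its first Sunday is the 2nd, so the 4th Sunday is the 23rd — 2056-01-23.
2056-01-23 is after 2056-01-07, so that is the next one.

2056-01-23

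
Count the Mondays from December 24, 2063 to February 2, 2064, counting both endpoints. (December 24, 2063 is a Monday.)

December 24, 2063 is a Monday; the first Monday on or after it is December 24, 2063.
From December 24, 2063 to February 2, 2064: 7 + 31 + 2 = 40 days (rest of December, January, February).
40 ÷ 7 = 5 full weeks with remainder 5, so 5 more Mondays after the first → 6.

6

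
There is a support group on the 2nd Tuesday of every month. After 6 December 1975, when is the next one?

9 December 1975

December 1975 starts on a Monday; its first Tuesday is the 2nd, so the 2nd Tuesday is the 9th — 9 December 1975.
9 December 1975 is after 6 December 1975, so that is the next one.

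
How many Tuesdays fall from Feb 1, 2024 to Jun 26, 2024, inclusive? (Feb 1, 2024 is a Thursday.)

21

Feb 1, 2024 is a Thursday; the first Tuesday on or after it is Feb 6, 2024 (5 days later).
From Feb 6, 2024 to Jun 26, 2024: 23 + 31 + 30 + 31 + 26 = 141 days (rest of Feb, Mar, Apr, May, Jun).
141 ÷ 7 = 20 full weeks with remainder 1, so 20 more Tuesdays after the first → 21.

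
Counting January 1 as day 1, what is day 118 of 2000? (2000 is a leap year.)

Apr 27, 2000

Jan has 31 days (118 − 31 = 87 remain).
Feb has 29 days (87 − 29 = 58 remain).
Mar has 31 days (58 − 31 = 27 remain).
27 into Apr → Apr 27.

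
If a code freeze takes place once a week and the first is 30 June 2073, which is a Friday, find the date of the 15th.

The 15th occurrence is 14 intervals after the first: 14 × 7 = 98 days after 30 June 2073.
June has 30 days — 0 days to the end of June leaves 98.
July has 31 days (67 left).
August has 31 days (36 left).
September has 30 days (6 left).
6 days into October → 6 October 2073.

6 October 2073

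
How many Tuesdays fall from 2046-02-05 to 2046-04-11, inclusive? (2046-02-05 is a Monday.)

10

2046-02-05 is a Monday; the first Tuesday on or after it is 2046-02-06 (1 day later).
From 2046-02-06 to 2046-04-11: 22 + 31 + 11 = 64 days (rest of February, March, April).
64 ÷ 7 = 9 full weeks with remainder 1, so 9 more Tuesdays after the first → 10.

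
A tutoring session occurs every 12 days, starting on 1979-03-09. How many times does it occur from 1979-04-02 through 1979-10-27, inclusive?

18

Occurrences land 12·i days after 1979-03-09 for i = 0, 1, 2, …
1979-04-02 is 24 days after the start; 24 ÷ 12 = 2 remainder 0. First occurrence in the window: #3 on 1979-04-02 (2×12 = 24 days in).
1979-10-27 is 232 days after the start; 232 ÷ 12 = 19 remainder 4. Last occurrence in the window: #20 on 1979-10-23.
Occurrences #3 through #20: 18 in total.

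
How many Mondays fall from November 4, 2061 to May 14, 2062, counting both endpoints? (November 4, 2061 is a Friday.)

27

November 4, 2061 is a Friday; the first Monday on or after it is November 7, 2061 (3 days later).
From November 7, 2061 to May 14, 2062: 23 + 31 + 31 + 28 + 31 + 30 + 14 = 188 days (rest of November, December, January, February, March, April, May).
188 ÷ 7 = 26 full weeks with remainder 6, so 26 more Mondays after the first → 27.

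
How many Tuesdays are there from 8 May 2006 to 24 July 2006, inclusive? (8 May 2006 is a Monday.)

11

8 May 2006 is a Monday; the first Tuesday on or after it is 9 May 2006 (1 day later).
From 9 May 2006 to 24 July 2006: 22 + 30 + 24 = 76 days (rest of May, June, July).
76 ÷ 7 = 10 full weeks with remainder 6, so 10 more Tuesdays after the first → 11.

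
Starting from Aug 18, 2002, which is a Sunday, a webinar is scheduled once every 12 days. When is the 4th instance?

Sep 23, 2002

The 4th occurrence is 3 intervals after the first: 3 × 12 = 36 days after Aug 18, 2002.
Aug has 31 days — 13 days to the end of Aug leaves 23.
23 days into Sep → Sep 23, 2002.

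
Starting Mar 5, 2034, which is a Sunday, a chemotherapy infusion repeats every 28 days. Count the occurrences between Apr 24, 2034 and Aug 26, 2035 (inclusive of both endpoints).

Occurrences land 28·i days after Mar 5, 2034 for i = 0, 1, 2, …
Apr 24, 2034 is 50 days after the start; 50 ÷ 28 = 1 remainder 22; since the remainder is 22, round up to i = 2. First occurrence in the window: #3 on Apr 30, 2034 (2×28 = 56 days in).
Aug 26, 2035 is 539 days after the start; 539 ÷ 28 = 19 remainder 7. Last occurrence in the window: #20 on Aug 19, 2035.
Occurrences #3 through #20: 18 in total.

18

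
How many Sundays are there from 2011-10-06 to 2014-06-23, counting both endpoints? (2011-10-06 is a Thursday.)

2011-10-06 is a Thursday; the first Sunday on or after it is 2011-10-09 (3 days later).
From 2011-10-09 to 2014-06-23: 83 + 366 + 365 + 174 = 988 days (rest of 2011, 2012, 2013, to 2014-06-23 in 2014).
988 ÷ 7 = 141 full weeks with remainder 1, so 141 more Sundays after the first → 142.

142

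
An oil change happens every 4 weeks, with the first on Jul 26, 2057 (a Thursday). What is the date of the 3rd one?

Sep 20, 2057

The 3rd occurrence is 2 intervals after the first: 2 × 28 = 56 days after Jul 26, 2057.
Jul has 31 days — 5 days to the end of Jul leaves 51.
Aug has 31 days (20 left).
20 days into Sep → Sep 20, 2057.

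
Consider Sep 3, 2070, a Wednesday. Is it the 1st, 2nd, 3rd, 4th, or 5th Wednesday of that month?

Day 3 falls in week ⌈3/7⌉ of the month.
Days 1–7 hold the 1st Wednesday, 8–14 the 2nd, 15–21 the 3rd, 22–28 the 4th, 29–31 the 5th.
3 is in the range for the 1st.

1st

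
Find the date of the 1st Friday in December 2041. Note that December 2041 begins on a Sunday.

December 2041 begins on a Sunday, so the first Friday is December 6 (5 days later).

6 December 2041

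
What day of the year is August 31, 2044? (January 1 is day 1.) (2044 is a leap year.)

244

Days in months before August: 31 + 29 + 31 + 30 + 31 + 30 + 31 = 213.
Plus 31 days into August → day 244.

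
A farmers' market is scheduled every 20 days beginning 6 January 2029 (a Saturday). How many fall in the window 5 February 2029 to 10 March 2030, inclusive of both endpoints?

Occurrences land 20·i days after 6 January 2029 for i = 0, 1, 2, …
5 February 2029 is 30 days after the start; 30 ÷ 20 = 1 remainder 10; since the remainder is 10, round up to i = 2. First occurrence in the window: #3 on 15 February 2029 (2×20 = 40 days in).
10 March 2030 is 428 days after the start; 428 ÷ 20 = 21 remainder 8. Last occurrence in the window: #22 on 2 March 2030.
Occurrences #3 through #22: 20 in total.

20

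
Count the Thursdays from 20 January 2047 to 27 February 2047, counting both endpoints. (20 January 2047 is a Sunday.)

20 January 2047 is a Sunday; the first Thursday on or after it is 24 January 2047 (4 days later).
From 24 January 2047 to 27 February 2047: 7 + 27 = 34 days (rest of January, February).
34 ÷ 7 = 4 full weeks with remainder 6, so 4 more Thursdays after the first → 5.

5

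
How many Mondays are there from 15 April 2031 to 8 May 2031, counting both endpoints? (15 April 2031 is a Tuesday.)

15 April 2031 is a Tuesday; the first Monday on or after it is 21 April 2031 (6 days later).
From 21 April 2031 to 8 May 2031: 9 + 8 = 17 days (rest of April, May).
17 ÷ 7 = 2 full weeks with remainder 3, so 2 more Mondays after the first → 3.

3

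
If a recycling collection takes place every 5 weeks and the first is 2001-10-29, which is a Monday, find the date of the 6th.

2002-04-22

The 6th occurrence is 5 intervals after the first: 5 × 35 = 175 days after 2001-10-29.
October has 31 days — 2 days to the end of October leaves 173.
November has 30 days (143 left).
December has 31 days (112 left).
January has 31 days (81 left).
February has 28 days (53 left).
March has 31 days (22 left).
22 days into April → 2002-04-22.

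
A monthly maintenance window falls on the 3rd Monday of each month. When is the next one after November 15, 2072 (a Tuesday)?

November 2072 starts on a Tuesday; its first Monday is the 7th, so the 3rd Monday is the 21st — November 21, 2072.
November 21, 2072 is after November 15, 2072, so that is the next one.

November 21, 2072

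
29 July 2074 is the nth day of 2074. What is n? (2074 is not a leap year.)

210

Days in months before July: 31 + 28 + 31 + 30 + 31 + 30 = 181.
Plus 29 days into July → day 210.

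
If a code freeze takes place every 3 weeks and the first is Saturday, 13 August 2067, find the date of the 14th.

12 May 2068

The 14th occurrence is 13 intervals after the first: 13 × 21 = 273 days after 13 August 2067.
August has 31 days — 18 days to the end of August leaves 255.
September has 30 days (225 left).
October has 31 days (194 left).
November has 30 days (164 left).
December has 31 days (133 left).
January has 31 days (102 left).
February has 29 days (73 left).
March has 31 days (42 left).
April has 30 days (12 left).
12 days into May → 12 May 2068.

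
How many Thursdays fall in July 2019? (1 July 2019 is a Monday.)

1 July 2019 is a Monday; the first Thursday on or after it is 4 July 2019 (3 days later).
From 4 July 2019 to 31 July 2019 is 31 − 4 = 27 days.
27 ÷ 7 = 3 full weeks with remainder 6, so 3 more Thursdays after the first → 4.

4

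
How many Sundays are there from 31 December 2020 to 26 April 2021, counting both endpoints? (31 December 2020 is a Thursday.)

17

31 December 2020 is a Thursday; the first Sunday on or after it is 3 January 2021 (3 days later).
From 3 January 2021 to 26 April 2021: 28 + 28 + 31 + 26 = 113 days (rest of January, February, March, April).
113 ÷ 7 = 16 full weeks with remainder 1, so 16 more Sundays after the first → 17.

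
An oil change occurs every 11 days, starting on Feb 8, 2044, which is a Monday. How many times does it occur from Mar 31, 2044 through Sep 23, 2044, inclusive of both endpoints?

Occurrences land 11·i days after Feb 8, 2044 for i = 0, 1, 2, …
Mar 31, 2044 is 52 days after the start; 52 ÷ 11 = 4 remainder 8; since the remainder is 8, round up to i = 5. First occurrence in the window: #6 on Apr 3, 2044 (5×11 = 55 days in).
Sep 23, 2044 is 228 days after the start; 228 ÷ 11 = 20 remainder 8. Last occurrence in the window: #21 on Sep 15, 2044.
Occurrences #6 through #21: 16 in total.

16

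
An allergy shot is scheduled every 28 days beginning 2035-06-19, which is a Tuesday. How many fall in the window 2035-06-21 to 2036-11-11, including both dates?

Occurrences land 28·i days after 2035-06-19 for i = 0, 1, 2, …
2035-06-21 is 2 days after the start; 2 ÷ 28 = 0 remainder 2; since the remainder is 2, round up to i = 1. First occurrence in the window: #2 on 2035-07-17 (1×28 = 28 days in).
2036-11-11 is 511 days after the start; 511 ÷ 28 = 18 remainder 7. Last occurrence in the window: #19 on 2036-11-04.
Occurrences #2 through #19: 18 in total.

18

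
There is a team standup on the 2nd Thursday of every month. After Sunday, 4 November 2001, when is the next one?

8 November 2001

November 2001 starts on a Thursday; its first Thursday is the 1st, so the 2nd Thursday is the 8th — 8 November 2001.
8 November 2001 is after 4 November 2001, so that is the next one.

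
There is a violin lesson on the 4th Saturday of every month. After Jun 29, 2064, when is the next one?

Jun 2064 starts on a Sunday; its first Saturday is the 7th, so the 4th Saturday is the 28th — Jun 28, 2064.
That is not after Jun 29, 2064, so look at Jul 2064.
Jul 2064 starts on a Tuesday; its first Saturday is the 5th, so the 4th Saturday is the 26th — Jul 26, 2064.

Jul 26, 2064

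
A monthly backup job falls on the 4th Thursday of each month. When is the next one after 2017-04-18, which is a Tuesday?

April 2017 starts on a Saturday; its first Thursday is the 6th, so the 4th Thursday is the 27th — 2017-04-27.
2017-04-27 is after 2017-04-18, so that is the next one.

2017-04-27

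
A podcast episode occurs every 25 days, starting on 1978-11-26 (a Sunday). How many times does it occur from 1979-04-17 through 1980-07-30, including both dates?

Occurrences land 25·i days after 1978-11-26 for i = 0, 1, 2, …
1979-04-17 is 142 days after the start; 142 ÷ 25 = 5 remainder 17; since the remainder is 17, round up to i = 6. First occurrence in the window: #7 on 1979-04-25 (6×25 = 150 days in).
1980-07-30 is 612 days after the start; 612 ÷ 25 = 24 remainder 12. Last occurrence in the window: #25 on 1980-07-18.
Occurrences #7 through #25: 19 in total.

19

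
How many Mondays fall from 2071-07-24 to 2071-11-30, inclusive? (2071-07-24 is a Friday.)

2071-07-24 is a Friday; the first Monday on or after it is 2071-07-27 (3 days later).
From 2071-07-27 to 2071-11-30: 4 + 31 + 30 + 31 + 30 = 126 days (rest of July, August, September, October, November).
126 ÷ 7 = 18 full weeks with remainder 0, so 18 more Mondays after the first → 19.

19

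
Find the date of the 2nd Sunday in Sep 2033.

Sep 11, 2033

Sep 2033 begins on a Thursday, so the first Sunday is Sep 4 (3 days later).
The 2nd Sunday is 1 weeks later: 4 + 7 = 11.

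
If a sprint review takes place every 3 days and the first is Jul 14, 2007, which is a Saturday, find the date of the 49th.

The 49th occurrence is 48 intervals after the first: 48 × 3 = 144 days after Jul 14, 2007.
Jul has 31 days — 17 days to the end of Jul leaves 127.
Aug has 31 days (96 left).
Sep has 30 days (66 left).
Oct has 31 days (35 left).
Nov has 30 days (5 left).
5 days into Dec → Dec 5, 2007.

Dec 5, 2007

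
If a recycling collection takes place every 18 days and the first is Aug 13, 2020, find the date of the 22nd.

Aug 26, 2021

The 22nd occurrence is 21 intervals after the first: 21 × 18 = 378 days after Aug 13, 2020.
Aug has 31 days — 18 days to the end of Aug leaves 360.
Sep has 30 days (330 left).
Oct has 31 days (299 left).
Nov has 30 days (269 left).
Dec has 31 days (238 left).
Jan has 31 days (207 left).
Feb has 28 days (179 left).
Mar has 31 days (148 left).
Apr has 30 days (118 left).
May has 31 days (87 left).
Jun has 30 days (57 left).
Jul has 31 days (26 left).
26 days into Aug → Aug 26, 2021.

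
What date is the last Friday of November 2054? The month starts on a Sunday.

November 2054 begins on a Sunday, so the first Friday is November 6 (5 days later).
November 2054 has 30 days. Adding weeks: 6, 13, 20, 27 — the last one ≤ 30 is the 27th.

November 27, 2054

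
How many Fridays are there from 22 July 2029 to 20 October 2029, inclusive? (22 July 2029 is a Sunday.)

13

22 July 2029 is a Sunday; the first Friday on or after it is 27 July 2029 (5 days later).
From 27 July 2029 to 20 October 2029: 4 + 31 + 30 + 20 = 85 days (rest of July, August, September, October).
85 ÷ 7 = 12 full weeks with remainder 1, so 12 more Fridays after the first → 13.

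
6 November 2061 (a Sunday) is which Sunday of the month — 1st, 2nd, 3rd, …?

Day 6 falls in week ⌈6/7⌉ of the month.
Days 1–7 hold the 1st Sunday, 8–14 the 2nd, 15–21 the 3rd, 22–28 the 4th, 29–31 the 5th.
6 is in the range for the 1st.

1st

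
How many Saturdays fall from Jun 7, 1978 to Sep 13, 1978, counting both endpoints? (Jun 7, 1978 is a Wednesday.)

Jun 7, 1978 is a Wednesday; the first Saturday on or after it is Jun 10, 1978 (3 days later).
From Jun 10, 1978 to Sep 13, 1978: 20 + 31 + 31 + 13 = 95 days (rest of Jun, Jul, Aug, Sep).
95 ÷ 7 = 13 full weeks with remainder 4, so 13 more Saturdays after the first → 14.

14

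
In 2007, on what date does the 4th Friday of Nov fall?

Nov 23, 2007

Nov 2007 begins on a Thursday, so the first Friday is Nov 2 (1 day later).
The 4th Friday is 3 weeks later: 2 + 21 = 23.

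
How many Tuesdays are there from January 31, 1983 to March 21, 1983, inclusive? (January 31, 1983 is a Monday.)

January 31, 1983 is a Monday; the first Tuesday on or after it is February 1, 1983 (1 day later).
From February 1, 1983 to March 21, 1983: 27 + 21 = 48 days (rest of February, March).
48 ÷ 7 = 6 full weeks with remainder 6, so 6 more Tuesdays after the first → 7.

7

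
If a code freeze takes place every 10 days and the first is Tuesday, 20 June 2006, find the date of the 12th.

8 October 2006

The 12th occurrence is 11 intervals after the first: 11 × 10 = 110 days after 20 June 2006.
June has 30 days — 10 days to the end of June leaves 100.
July has 31 days (69 left).
August has 31 days (38 left).
September has 30 days (8 left).
8 days into October → 8 October 2006.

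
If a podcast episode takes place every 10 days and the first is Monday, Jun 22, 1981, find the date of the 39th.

The 39th occurrence is 38 intervals after the first: 38 × 10 = 380 days after Jun 22, 1981.
Jun has 30 days — 8 days to the end of Jun leaves 372.
Jul has 31 days (341 left).
Aug has 31 days (310 left).
Sep has 30 days (280 left).
Oct has 31 days (249 left).
Nov has 30 days (219 left).
Dec has 31 days (188 left).
Jan has 31 days (157 left).
Feb has 28 days (129 left).
Mar has 31 days (98 left).
Apr has 30 days (68 left).
May has 31 days (37 left).
Jun has 30 days (7 left).
7 days into Jul → Jul 7, 1982.

Jul 7, 1982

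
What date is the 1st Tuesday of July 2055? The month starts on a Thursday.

July 2055 begins on a Thursday, so the first Tuesday is July 6 (5 days later).

6 July 2055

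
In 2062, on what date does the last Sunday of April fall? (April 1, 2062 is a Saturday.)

April 2062 begins on a Saturday, so the first Sunday is April 2 (1 day later).
April 2062 has 30 days. Adding weeks: 2, 9, 16, 23, 30 — the last one ≤ 30 is the 30th.

April 30, 2062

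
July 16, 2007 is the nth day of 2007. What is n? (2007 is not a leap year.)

Days in months before July: 31 + 28 + 31 + 30 + 31 + 30 = 181.
Plus 16 days into July → day 197.

197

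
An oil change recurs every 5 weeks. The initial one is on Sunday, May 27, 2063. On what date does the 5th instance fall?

The 5th occurrence is 4 intervals after the first: 4 × 35 = 140 days after May 27, 2063.
May has 31 days — 4 days to the end of May leaves 136.
June has 30 days (106 left).
July has 31 days (75 left).
August has 31 days (44 left).
September has 30 days (14 left).
14 days into October → October 14, 2063.

October 14, 2063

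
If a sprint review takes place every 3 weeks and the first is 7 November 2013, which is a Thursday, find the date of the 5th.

30 January 2014

The 5th occurrence is 4 intervals after the first: 4 × 21 = 84 days after 7 November 2013.
November has 30 days — 23 days to the end of November leaves 61.
December has 31 days (30 left).
30 days into January → 30 January 2014.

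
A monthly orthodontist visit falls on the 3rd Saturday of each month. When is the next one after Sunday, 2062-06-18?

June 2062 starts on a Thursday; its first Saturday is the 3rd, so the 3rd Saturday is the 17th — 2062-06-17.
That is not after 2062-06-18, so look at July 2062.
July 2062 starts on a Saturday; its first Saturday is the 1st, so the 3rd Saturday is the 15th — 2062-07-15.

2062-07-15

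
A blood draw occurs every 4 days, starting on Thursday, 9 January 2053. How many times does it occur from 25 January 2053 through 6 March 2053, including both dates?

Occurrences land 4·i days after 9 January 2053 for i = 0, 1, 2, …
25 January 2053 is 16 days after the start; 16 ÷ 4 = 4 remainder 0. First occurrence in the window: #5 on 25 January 2053 (4×4 = 16 days in).
6 March 2053 is 56 days after the start; 56 ÷ 4 = 14 remainder 0. Last occurrence in the window: #15 on 6 March 2053.
Occurrences #5 through #15: 11 in total.

11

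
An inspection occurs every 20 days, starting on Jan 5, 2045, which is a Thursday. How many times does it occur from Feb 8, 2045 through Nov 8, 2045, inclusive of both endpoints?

14

Occurrences land 20·i days after Jan 5, 2045 for i = 0, 1, 2, …
Feb 8, 2045 is 34 days after the start; 34 ÷ 20 = 1 remainder 14; since the remainder is 14, round up to i = 2. First occurrence in the window: #3 on Feb 14, 2045 (2×20 = 40 days in).
Nov 8, 2045 is 307 days after the start; 307 ÷ 20 = 15 remainder 7. Last occurrence in the window: #16 on Nov 1, 2045.
Occurrences #3 through #16: 14 in total.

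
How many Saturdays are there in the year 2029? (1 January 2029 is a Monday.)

52

1 January 2029 is a Monday; the first Saturday on or after it is 6 January 2029 (5 days later).
From 6 January 2029 to 31 December 2029: 25 + 28 + 31 + 30 + 31 + 30 + 31 + 31 + 30 + 31 + 30 + 31 = 359 days (rest of January, February, March, April, May, June, July, August, September, October, November, December).
359 ÷ 7 = 51 full weeks with remainder 2, so 51 more Saturdays after the first → 52.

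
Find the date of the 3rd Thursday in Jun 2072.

The first Thursday of Jun 2072 is Jun 2.
The 3rd Thursday is 2 weeks later: 2 + 14 = 16.

Jun 16, 2072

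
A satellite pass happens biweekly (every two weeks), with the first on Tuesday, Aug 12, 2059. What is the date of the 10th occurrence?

The 10th occurrence is 9 intervals after the first: 9 × 14 = 126 days after Aug 12, 2059.
Aug has 31 days — 19 days to the end of Aug leaves 107.
Sep has 30 days (77 left).
Oct has 31 days (46 left).
Nov has 30 days (16 left).
16 days into Dec → Dec 16, 2059.

Dec 16, 2059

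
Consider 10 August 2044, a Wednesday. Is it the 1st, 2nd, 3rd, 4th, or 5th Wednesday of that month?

2nd

Day 10 falls in week ⌈10/7⌉ of the month.
Days 1–7 hold the 1st Wednesday, 8–14 the 2nd, 15–21 the 3rd, 22–28 the 4th, 29–31 the 5th.
10 is in the range for the 2nd.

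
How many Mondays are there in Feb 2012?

Feb 1, 2012 is a Wednesday; the first Monday on or after it is Feb 6, 2012 (5 days later).
From Feb 6, 2012 to Feb 29, 2012 is 29 − 6 = 23 days.
23 ÷ 7 = 3 full weeks with remainder 2, so 3 more Mondays after the first → 4.

4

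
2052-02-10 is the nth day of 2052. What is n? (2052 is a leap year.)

41

Days in months before February: 31 = 31.
Plus 10 days into February → day 41.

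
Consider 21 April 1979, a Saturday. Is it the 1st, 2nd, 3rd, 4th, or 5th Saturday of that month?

3rd

Day 21 falls in week ⌈21/7⌉ of the month.
Days 1–7 hold the 1st Saturday, 8–14 the 2nd, 15–21 the 3rd, 22–28 the 4th, 29–31 the 5th.
21 is in the range for the 3rd.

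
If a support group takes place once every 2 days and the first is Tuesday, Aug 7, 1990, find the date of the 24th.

Sep 22, 1990

The 24th occurrence is 23 intervals after the first: 23 × 2 = 46 days after Aug 7, 1990.
Aug has 31 days — 24 days to the end of Aug leaves 22.
22 days into Sep → Sep 22, 1990.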